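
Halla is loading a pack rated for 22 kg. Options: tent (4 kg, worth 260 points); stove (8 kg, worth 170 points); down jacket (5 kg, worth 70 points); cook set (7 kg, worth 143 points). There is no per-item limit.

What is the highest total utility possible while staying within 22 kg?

1300

5×tent uses 20 of the 22 kg and totals 1300.
The spare 2 kg is too small for any remaining item, and no exchange beats 1300.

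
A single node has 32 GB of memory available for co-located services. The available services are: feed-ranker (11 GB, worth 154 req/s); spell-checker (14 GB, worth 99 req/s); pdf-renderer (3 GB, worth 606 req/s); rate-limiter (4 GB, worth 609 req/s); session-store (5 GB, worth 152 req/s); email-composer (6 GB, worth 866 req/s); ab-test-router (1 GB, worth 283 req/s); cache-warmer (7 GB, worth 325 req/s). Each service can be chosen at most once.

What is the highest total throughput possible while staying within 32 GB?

2843

Filling by ratio: pdf-renderer + rate-limiter + session-store + email-composer + ab-test-router + cache-warmer for 2841, with 6 GB left unused.
Dropping session-store frees 5 GB; slotting in feed-ranker (11 GB) lifts the total to 2843 at 32 GB.
That's the maximum — no swap from here does better than 2843.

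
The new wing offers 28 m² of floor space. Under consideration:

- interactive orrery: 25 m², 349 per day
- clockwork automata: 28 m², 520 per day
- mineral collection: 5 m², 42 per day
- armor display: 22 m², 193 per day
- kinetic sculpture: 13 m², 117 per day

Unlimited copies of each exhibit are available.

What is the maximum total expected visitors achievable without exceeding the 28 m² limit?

520

Taking clockwork automata: 28 m² used, 520 in expected visitors.
Nothing else within 28 m² beats 520.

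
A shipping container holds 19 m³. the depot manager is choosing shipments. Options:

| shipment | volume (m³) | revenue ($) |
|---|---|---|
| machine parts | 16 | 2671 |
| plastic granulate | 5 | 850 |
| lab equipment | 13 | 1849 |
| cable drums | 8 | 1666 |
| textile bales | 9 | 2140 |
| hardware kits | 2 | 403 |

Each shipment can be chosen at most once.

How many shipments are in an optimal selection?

Best achievable revenue is 4209.
One optimal bundle: cable drums + textile bales + hardware kits (19 m³).
Any selection reaching 4209 contains exactly 3 shipments.

3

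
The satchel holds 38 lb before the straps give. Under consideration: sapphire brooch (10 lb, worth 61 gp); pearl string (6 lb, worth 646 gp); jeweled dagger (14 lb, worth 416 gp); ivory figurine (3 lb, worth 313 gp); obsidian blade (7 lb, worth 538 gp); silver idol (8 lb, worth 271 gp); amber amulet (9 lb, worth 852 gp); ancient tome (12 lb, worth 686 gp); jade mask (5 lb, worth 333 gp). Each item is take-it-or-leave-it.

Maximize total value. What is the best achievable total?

3035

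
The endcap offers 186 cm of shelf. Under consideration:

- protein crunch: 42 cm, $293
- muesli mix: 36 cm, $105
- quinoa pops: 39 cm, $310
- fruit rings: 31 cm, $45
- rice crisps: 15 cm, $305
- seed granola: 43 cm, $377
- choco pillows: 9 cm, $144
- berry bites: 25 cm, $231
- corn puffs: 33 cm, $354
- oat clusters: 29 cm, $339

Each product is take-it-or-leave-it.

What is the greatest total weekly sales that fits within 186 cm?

Ranking by ratio (weekly sales/cm): rice crisps 20.33, choco pillows 16.00, oat clusters 11.69, corn puffs 10.73.
Filling by ratio: fruit rings + rice crisps + seed granola + choco pillows + berry bites + corn puffs + oat clusters for 1795, with 1 cm left unused.
Dropping fruit rings and choco pillows frees 40 cm; slotting in quinoa pops (39 cm) lifts the total to 1916 at 184 cm.
Every other selection either busts 186 cm or fails to beat 1916.

1916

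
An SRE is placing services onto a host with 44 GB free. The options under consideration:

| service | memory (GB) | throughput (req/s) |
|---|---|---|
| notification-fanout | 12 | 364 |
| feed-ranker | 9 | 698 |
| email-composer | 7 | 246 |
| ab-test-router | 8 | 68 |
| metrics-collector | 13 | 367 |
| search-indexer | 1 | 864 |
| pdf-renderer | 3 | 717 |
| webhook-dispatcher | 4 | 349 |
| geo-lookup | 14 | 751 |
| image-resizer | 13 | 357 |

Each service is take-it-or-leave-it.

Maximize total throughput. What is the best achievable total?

Taking the top-ratio services first gives feed-ranker + email-composer + search-indexer + pdf-renderer + webhook-dispatcher + geo-lookup for 3625 (38 GB).
The 7 GB tied up in email-composer is better spent on metrics-collector — total rises to 3746 (44 GB).

3746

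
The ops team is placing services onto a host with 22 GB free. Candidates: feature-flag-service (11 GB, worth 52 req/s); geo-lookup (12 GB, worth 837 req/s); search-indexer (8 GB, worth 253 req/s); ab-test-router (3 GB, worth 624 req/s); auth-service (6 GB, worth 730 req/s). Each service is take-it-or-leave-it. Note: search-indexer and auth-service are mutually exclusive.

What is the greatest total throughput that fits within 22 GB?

Taking geo-lookup + ab-test-router + auth-service: 21 GB used, 2191 in throughput.

2191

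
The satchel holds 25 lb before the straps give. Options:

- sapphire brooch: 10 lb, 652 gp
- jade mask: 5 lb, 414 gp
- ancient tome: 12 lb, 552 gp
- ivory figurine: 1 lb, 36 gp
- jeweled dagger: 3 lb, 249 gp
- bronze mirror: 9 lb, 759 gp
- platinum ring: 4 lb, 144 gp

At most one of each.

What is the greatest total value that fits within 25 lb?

Density check — bronze mirror 84.33, jeweled dagger 83.00, jade mask 82.80, sapphire brooch 65.20 are the best per lb.
Greedy by ratio would take jade mask + ivory figurine + jeweled dagger + bronze mirror + platinum ring: 22 lb used, total 1602.
The 7 lb tied up in jeweled dagger and platinum ring is better spent on sapphire brooch — total rises to 1861 (25 lb).

1861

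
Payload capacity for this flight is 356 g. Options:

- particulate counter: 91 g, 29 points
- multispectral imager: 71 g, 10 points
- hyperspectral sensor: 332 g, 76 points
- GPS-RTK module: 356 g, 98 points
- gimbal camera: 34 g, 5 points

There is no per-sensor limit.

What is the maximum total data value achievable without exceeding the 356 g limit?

98

Taking the top-ratio sensors first gives 3×particulate counter + 2×gimbal camera for 97 (341 g).
Replace 3×particulate counter and 2×gimbal camera with GPS-RTK module: the trade gains 1 net, giving 98 at 356 g.
That's the maximum — no swap from here does better than 98.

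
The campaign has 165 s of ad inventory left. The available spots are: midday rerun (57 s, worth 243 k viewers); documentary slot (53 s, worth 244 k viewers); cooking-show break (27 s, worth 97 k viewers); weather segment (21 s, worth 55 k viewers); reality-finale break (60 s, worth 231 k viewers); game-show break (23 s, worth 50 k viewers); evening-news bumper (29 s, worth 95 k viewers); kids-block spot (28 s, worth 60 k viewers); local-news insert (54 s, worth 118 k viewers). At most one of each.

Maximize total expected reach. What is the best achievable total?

Taking the top-ratio spots first gives midday rerun + documentary slot + cooking-show break + weather segment for 639 (158 s).
The 21 s tied up in weather segment is better spent on kids-block spot — total rises to 644 (165 s).
The closest alternative, midday rerun + documentary slot + cooking-show break + weather segment, reaches only 639.

644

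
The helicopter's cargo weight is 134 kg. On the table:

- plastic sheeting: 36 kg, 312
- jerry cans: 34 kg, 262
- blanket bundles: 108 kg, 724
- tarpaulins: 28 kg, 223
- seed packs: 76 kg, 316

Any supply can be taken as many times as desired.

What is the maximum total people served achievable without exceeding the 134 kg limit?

1109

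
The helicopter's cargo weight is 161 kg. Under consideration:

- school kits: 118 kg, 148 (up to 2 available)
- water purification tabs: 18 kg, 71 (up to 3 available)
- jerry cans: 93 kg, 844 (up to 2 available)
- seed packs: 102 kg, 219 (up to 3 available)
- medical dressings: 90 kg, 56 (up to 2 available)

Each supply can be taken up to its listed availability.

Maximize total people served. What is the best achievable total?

Ranking by ratio (people served/kg): jerry cans 9.08, water purification tabs 3.94, seed packs 2.15.
The ratio ordering already packs tightly: 3×water purification tabs + jerry cans, 147 kg, 1057.

1057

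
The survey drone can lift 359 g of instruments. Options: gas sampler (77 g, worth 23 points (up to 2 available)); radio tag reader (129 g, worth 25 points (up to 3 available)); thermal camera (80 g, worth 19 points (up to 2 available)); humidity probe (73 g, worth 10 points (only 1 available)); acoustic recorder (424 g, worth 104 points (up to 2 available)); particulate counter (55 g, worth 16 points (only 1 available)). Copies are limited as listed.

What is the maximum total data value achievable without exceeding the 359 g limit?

87

Filling by ratio: 2×gas sampler + thermal camera + particulate counter for 81, with 70 g left unused.
Replace thermal camera with radio tag reader: the trade gains 6 net, giving 87 at 338 g.
No other feasible combination exceeds 87.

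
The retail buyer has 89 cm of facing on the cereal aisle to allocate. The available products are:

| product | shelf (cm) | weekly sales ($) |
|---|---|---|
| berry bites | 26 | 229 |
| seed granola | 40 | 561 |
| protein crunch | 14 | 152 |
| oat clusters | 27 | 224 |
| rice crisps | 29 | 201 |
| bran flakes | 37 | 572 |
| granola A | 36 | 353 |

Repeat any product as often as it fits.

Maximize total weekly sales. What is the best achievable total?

By weekly sales per cm: bran flakes 15.46, seed granola 14.03, protein crunch 10.86, granola A 9.81 lead.
Taking protein crunch + 2×bran flakes: 88 cm used, 1296 in weekly sales.
That's the maximum — no swap from here does better than 1296.

1296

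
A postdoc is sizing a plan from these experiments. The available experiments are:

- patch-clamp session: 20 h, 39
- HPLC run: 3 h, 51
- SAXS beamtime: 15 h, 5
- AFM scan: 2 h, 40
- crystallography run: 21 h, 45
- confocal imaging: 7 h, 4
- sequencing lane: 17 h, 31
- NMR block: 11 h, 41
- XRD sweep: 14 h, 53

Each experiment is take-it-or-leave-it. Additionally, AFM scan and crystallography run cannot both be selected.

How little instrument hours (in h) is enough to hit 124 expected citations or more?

Minimise h subject to total expected citations ≥ 124.
Taking HPLC run + AFM scan + NMR block gives 132 (≥ 124) for 16 h.
No combination under 16 h hits 124.

16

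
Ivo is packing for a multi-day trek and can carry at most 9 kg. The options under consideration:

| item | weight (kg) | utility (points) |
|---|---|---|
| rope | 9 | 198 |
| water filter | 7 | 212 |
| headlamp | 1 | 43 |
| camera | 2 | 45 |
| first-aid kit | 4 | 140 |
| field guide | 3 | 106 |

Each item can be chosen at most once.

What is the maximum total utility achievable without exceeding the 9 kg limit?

291

Greedy by ratio would take headlamp + first-aid kit + field guide: 8 kg used, total 289.
Dropping headlamp frees 1 kg; slotting in camera (2 kg) lifts the total to 291 at 9 kg.
Runner-up headlamp + first-aid kit + field guide tops out at 289.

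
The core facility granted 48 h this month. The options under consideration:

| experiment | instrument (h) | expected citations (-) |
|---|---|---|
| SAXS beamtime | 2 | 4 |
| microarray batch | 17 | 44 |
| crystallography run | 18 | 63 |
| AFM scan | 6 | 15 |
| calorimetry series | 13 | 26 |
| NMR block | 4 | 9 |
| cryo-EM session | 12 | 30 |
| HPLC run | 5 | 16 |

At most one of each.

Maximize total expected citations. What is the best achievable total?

142

By expected citations per h: crystallography run 3.50, HPLC run 3.20, microarray batch 2.59, AFM scan 2.50 lead.
SAXS beamtime + microarray batch + crystallography run + AFM scan + HPLC run uses 48 of the 48 h and totals 142.
Next best is microarray batch + crystallography run + AFM scan + HPLC run at 138 (46 h) — short by 4.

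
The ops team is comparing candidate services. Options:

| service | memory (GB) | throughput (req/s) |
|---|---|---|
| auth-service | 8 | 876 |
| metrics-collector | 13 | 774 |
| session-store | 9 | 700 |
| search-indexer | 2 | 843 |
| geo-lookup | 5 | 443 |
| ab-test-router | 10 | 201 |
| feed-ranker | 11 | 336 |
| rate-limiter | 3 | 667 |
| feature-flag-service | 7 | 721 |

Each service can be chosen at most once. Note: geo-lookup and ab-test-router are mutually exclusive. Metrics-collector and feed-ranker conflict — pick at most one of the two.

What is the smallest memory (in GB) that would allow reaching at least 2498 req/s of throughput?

17

Look for the lowest-memory combination reaching 2498.
search-indexer + geo-lookup + rate-limiter + feature-flag-service reaches 2674 using 17 GB.
Below 17 GB the best achievable stays under 2498.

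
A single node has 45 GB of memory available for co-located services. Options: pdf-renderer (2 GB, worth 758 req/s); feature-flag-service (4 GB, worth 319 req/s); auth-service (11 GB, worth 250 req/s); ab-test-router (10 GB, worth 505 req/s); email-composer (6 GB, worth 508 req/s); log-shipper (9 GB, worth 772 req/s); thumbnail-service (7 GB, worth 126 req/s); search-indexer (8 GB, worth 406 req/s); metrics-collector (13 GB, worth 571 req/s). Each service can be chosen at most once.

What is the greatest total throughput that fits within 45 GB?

Filling by ratio: pdf-renderer + feature-flag-service + ab-test-router + email-composer + log-shipper + search-indexer for 3268, with 6 GB left unused.
Replace search-indexer with metrics-collector: the trade gains 165 net, giving 3433 at 44 GB.
Nothing else within 45 GB beats 3433.

3433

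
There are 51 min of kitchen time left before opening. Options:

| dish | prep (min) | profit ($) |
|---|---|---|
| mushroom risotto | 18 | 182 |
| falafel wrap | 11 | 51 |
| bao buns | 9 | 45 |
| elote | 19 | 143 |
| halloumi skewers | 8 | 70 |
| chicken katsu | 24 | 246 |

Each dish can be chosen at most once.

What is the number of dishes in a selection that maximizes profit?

The maximum profit within 51 min is 498.
For example mushroom risotto + halloumi skewers + chicken katsu achieves it, using 50 min.
Every optimal selection uses 3 dishes.

3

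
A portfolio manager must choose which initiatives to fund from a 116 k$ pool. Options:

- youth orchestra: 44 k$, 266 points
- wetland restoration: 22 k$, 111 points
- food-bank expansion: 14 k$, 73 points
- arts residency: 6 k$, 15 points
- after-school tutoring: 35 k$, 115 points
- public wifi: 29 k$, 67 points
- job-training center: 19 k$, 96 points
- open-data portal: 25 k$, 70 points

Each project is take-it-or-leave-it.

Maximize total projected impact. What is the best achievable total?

Ranking by ratio (projected impact/k$): youth orchestra 6.05, food-bank expansion 5.21, job-training center 5.05.
The ratio heuristic lands on youth orchestra + wetland restoration + food-bank expansion + arts residency + job-training center (561) but leaves 11 k$ idle.
The 25 k$ tied up in arts residency and job-training center is better spent on after-school tutoring — total rises to 565 (115 k$).
The closest alternative, youth orchestra + wetland restoration + food-bank expansion + arts residency + job-training center, reaches only 561.

565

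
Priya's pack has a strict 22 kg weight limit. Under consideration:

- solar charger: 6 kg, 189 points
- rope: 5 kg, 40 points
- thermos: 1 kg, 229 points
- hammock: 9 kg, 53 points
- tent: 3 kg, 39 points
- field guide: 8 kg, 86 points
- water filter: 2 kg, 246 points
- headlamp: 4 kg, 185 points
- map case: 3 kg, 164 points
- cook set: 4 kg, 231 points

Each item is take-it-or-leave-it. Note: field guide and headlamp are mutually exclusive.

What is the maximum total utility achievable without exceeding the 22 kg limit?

Taking solar charger + thermos + water filter + headlamp + map case + cook set: 20 kg used, 1244 in utility.
Runner-up rope + thermos + tent + water filter + headlamp + map case + cook set tops out at 1134.

1244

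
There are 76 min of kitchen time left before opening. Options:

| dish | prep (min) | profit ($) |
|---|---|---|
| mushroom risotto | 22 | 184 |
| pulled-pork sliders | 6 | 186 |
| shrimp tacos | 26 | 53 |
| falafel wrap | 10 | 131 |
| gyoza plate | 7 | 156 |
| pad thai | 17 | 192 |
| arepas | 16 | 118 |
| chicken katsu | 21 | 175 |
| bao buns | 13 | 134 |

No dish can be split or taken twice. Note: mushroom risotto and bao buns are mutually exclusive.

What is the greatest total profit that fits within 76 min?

974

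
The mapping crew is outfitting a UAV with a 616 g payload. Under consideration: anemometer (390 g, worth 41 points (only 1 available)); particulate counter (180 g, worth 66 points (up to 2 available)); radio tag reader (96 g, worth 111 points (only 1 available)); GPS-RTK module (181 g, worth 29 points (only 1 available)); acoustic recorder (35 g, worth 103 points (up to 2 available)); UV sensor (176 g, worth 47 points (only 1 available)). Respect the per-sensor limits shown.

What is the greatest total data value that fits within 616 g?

449

Best packing: 2×particulate counter + radio tag reader + 2×acoustic recorder — 526 g, 449 total.
No other feasible combination exceeds 449.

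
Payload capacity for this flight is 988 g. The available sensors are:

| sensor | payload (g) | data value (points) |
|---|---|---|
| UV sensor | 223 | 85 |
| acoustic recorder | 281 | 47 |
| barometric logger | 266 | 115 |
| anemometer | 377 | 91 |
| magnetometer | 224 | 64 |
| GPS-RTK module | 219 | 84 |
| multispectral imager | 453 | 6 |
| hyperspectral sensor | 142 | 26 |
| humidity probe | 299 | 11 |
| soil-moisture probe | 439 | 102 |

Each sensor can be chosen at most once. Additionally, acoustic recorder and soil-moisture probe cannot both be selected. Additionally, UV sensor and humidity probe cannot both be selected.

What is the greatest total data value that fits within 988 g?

Ranking by ratio (data value/g): barometric logger 0.43, GPS-RTK module 0.38, UV sensor 0.38.
Best packing: UV sensor + barometric logger + magnetometer + GPS-RTK module — 932 g, 348 total.

348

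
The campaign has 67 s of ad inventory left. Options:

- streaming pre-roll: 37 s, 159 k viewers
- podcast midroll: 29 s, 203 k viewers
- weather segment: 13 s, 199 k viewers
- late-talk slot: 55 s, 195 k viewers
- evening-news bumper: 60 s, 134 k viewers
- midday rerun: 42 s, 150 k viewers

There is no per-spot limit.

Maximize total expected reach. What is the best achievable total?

995

Ranking by ratio (expected reach/s): weather segment 15.31, podcast midroll 7.00, streaming pre-roll 4.30, midday rerun 3.57.
The ratio ordering already packs tightly: 5×weather segment, 65 s, 995.
The spare 2 s is too small for any remaining spot, and no exchange beats 995.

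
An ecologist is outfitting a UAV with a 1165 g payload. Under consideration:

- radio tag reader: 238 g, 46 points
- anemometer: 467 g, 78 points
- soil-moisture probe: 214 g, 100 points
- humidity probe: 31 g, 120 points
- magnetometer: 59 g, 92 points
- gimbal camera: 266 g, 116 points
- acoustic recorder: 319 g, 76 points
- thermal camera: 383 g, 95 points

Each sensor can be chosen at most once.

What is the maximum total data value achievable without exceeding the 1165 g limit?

Greedy by ratio would take soil-moisture probe + humidity probe + magnetometer + gimbal camera + thermal camera: 953 g used, total 523.
Replace thermal camera with radio tag reader + acoustic recorder: the trade gains 27 net, giving 550 at 1127 g.

550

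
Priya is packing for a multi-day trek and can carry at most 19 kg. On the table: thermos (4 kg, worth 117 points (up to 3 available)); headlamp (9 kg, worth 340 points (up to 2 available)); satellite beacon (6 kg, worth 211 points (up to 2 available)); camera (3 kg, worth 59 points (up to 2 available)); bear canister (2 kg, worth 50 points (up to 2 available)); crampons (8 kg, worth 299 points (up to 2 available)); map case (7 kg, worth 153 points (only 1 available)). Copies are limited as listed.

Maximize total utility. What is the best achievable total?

Greedy by ratio would take 2×headlamp: 18 kg used, total 680.
Dropping headlamp frees 9 kg; slotting in bear canister + crampons (10 kg) lifts the total to 689 at 19 kg.
No other feasible combination exceeds 689.

689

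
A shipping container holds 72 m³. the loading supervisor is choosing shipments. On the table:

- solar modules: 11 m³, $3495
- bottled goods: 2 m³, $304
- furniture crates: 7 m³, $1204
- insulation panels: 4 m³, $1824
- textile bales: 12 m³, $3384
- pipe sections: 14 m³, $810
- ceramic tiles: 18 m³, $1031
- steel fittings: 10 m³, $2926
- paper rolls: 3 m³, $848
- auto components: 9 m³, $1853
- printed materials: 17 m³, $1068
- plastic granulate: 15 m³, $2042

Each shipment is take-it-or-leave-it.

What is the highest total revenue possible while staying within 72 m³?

17576

Ranking by ratio (revenue/m³): insulation panels 456.00, solar modules 317.73, steel fittings 292.60.
Taking the top-ratio shipments first gives solar modules + bottled goods + furniture crates + insulation panels + textile bales + pipe sections + steel fittings + paper rolls + auto components for 16648 (72 m³).
The 16 m³ tied up in bottled goods and pipe sections is better spent on plastic granulate — total rises to 17576 (71 m³).
Every other selection either busts 72 m³ or fails to beat 17576.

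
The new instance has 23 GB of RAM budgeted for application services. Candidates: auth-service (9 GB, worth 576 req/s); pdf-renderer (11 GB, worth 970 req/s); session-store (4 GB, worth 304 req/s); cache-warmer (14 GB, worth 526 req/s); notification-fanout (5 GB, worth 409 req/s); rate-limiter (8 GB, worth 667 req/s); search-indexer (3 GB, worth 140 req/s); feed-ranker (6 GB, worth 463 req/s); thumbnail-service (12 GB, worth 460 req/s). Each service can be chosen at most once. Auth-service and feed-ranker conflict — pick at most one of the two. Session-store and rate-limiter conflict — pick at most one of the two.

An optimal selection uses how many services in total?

3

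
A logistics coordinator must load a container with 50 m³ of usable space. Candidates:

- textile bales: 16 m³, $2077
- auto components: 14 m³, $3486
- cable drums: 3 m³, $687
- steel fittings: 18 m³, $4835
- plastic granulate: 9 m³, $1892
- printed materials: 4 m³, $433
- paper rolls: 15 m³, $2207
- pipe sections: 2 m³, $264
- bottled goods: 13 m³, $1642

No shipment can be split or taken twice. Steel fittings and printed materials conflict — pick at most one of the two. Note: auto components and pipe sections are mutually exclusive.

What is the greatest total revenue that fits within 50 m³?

11215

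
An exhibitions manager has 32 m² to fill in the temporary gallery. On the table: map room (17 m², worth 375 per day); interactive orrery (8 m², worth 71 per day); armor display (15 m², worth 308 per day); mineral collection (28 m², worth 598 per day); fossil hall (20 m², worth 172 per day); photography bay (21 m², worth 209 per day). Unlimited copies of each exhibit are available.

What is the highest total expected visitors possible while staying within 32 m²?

683

Best packing: map room + armor display — 32 m², 683 total.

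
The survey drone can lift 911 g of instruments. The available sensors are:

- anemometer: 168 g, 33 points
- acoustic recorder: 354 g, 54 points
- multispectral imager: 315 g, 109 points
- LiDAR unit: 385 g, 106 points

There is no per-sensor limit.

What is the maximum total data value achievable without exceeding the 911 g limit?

Ranking by ratio (data value/g): multispectral imager 0.35, LiDAR unit 0.28, anemometer 0.20.
Best packing: anemometer + 2×multispectral imager — 798 g, 251 total.
No other feasible combination exceeds 251.

251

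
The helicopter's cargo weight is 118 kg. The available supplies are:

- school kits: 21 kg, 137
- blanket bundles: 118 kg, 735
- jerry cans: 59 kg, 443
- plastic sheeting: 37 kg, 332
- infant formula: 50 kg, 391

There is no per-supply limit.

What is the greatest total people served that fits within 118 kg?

Density check — plastic sheeting 8.97, infant formula 7.82, jerry cans 7.51 are the best per kg.
The ratio ordering already packs tightly: 3×plastic sheeting, 111 kg, 996.

996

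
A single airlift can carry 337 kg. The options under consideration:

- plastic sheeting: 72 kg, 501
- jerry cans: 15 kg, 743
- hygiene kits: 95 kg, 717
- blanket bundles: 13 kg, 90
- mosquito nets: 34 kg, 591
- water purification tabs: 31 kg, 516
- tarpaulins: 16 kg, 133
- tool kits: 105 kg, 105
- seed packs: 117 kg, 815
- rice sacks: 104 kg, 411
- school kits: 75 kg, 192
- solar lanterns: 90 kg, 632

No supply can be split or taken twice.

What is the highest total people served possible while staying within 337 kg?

3700

Filling by ratio: jerry cans + hygiene kits + blanket bundles + mosquito nets + water purification tabs + tarpaulins + solar lanterns for 3422, with 43 kg left unused.
The 29 kg tied up in blanket bundles and tarpaulins is better spent on plastic sheeting — total rises to 3700 (337 kg).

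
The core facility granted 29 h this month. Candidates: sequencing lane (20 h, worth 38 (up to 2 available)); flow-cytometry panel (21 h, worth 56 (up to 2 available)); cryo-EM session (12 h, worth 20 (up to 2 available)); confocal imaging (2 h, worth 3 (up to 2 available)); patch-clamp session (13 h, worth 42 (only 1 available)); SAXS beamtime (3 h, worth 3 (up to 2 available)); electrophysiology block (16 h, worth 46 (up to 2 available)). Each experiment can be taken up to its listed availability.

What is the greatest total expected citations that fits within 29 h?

The ratio ordering already packs tightly: patch-clamp session + electrophysiology block, 29 h, 88.

88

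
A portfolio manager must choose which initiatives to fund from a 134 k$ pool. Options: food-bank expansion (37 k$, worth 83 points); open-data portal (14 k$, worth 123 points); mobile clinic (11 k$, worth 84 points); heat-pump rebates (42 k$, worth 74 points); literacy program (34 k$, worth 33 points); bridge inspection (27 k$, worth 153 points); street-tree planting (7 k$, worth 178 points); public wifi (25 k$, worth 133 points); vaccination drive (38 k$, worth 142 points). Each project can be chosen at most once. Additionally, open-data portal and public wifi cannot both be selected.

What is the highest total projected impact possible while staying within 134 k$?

Best packing: food-bank expansion + open-data portal + mobile clinic + bridge inspection + street-tree planting + vaccination drive — 134 k$, 763 total.

763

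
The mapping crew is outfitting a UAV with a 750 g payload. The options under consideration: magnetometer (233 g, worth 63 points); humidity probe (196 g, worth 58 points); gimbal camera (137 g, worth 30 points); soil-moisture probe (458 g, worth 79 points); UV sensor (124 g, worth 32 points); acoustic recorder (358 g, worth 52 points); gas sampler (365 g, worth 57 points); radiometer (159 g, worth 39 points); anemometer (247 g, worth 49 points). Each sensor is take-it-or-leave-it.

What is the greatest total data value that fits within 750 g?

By data value per g: humidity probe 0.30, magnetometer 0.27, UV sensor 0.26 lead.
The ratio ordering already packs tightly: magnetometer + humidity probe + UV sensor + radiometer, 712 g, 192.
Every other selection either busts 750 g or fails to beat 192.

192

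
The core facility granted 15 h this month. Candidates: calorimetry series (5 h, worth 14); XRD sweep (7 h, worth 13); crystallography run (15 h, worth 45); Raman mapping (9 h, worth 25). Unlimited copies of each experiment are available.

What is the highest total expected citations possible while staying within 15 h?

45

Taking crystallography run: 15 h used, 45 in expected citations.
No other feasible combination exceeds 45.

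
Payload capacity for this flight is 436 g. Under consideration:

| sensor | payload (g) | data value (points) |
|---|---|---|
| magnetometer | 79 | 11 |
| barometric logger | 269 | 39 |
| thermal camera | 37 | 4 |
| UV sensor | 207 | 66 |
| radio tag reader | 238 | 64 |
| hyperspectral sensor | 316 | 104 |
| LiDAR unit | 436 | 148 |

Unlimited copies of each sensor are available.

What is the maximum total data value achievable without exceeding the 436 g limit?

148

Ranking by ratio (data value/g): LiDAR unit 0.34, hyperspectral sensor 0.33, UV sensor 0.32.
Taking LiDAR unit: 436 g used, 148 in data value.
No other feasible combination exceeds 148.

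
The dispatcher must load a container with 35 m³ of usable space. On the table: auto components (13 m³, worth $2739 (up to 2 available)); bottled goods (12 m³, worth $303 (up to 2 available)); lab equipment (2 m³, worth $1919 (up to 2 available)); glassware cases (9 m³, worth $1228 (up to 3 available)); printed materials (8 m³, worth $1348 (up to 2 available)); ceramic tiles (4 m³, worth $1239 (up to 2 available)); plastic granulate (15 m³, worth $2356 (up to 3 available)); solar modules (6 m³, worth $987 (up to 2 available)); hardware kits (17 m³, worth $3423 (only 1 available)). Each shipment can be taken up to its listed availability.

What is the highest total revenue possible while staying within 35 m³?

Greedy by ratio would take auto components + 2×lab equipment + printed materials + 2×ceramic tiles: 33 m³ used, total 10403.
The 21 m³ tied up in auto components and printed materials is better spent on solar modules + hardware kits — total rises to 10726 (35 m³).
Every other selection either busts 35 m³ or exceeds an availability limit or fails to beat 10726.

10726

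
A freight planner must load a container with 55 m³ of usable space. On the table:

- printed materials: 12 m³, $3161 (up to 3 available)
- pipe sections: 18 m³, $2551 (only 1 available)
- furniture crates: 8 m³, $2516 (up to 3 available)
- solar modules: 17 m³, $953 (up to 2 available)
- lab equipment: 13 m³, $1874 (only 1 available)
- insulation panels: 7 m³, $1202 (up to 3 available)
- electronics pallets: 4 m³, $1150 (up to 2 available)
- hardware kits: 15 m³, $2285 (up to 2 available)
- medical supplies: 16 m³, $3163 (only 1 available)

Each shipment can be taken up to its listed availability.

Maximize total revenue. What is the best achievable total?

15072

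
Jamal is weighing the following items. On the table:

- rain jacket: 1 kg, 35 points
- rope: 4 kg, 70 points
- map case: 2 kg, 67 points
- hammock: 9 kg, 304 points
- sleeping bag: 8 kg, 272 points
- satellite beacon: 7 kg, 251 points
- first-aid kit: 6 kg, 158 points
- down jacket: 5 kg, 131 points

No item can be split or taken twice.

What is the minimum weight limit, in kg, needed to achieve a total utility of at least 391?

12

Need the lightest bundle worth ≥ 391.
Taking rain jacket + map case + hammock gives 406 (≥ 391) for 12 kg.
No combination under 12 kg hits 391.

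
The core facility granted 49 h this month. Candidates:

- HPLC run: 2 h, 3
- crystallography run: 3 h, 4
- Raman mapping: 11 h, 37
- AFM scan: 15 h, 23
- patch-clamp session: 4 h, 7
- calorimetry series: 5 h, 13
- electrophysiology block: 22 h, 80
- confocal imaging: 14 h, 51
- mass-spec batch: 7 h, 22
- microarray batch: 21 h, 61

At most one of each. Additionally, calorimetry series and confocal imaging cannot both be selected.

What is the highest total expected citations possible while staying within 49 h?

171

Best packing: HPLC run + Raman mapping + electrophysiology block + confocal imaging — 49 h, 171 total.
Nothing else feasible within 49 h beats 171.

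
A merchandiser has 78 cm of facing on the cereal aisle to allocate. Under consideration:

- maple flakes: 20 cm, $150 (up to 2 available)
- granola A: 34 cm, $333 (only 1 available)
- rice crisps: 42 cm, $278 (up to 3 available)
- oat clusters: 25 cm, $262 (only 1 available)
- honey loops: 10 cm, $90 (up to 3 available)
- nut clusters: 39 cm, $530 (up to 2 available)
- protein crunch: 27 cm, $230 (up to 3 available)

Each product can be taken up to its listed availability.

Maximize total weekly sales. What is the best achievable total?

Taking 2×nut clusters: 78 cm used, 1060 in weekly sales.

1060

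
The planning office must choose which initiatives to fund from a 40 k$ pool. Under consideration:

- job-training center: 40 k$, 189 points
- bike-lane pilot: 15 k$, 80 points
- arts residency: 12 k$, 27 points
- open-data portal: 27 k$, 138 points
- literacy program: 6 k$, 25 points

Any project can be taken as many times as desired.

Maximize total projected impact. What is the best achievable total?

189

Ranking by ratio (projected impact/k$): bike-lane pilot 5.33, open-data portal 5.11, job-training center 4.72, literacy program 4.17.
Filling by ratio: 2×bike-lane pilot + literacy program for 185, with 4 k$ left unused.
Dropping 2×bike-lane pilot and literacy program frees 36 k$; slotting in job-training center (40 k$) lifts the total to 189 at 40 k$.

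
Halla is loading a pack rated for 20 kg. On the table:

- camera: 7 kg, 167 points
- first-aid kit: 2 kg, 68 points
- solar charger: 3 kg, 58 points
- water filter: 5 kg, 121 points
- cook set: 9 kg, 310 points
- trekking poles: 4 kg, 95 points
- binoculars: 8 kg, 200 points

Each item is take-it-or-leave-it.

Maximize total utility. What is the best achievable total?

594

Density check — cook set 34.44, first-aid kit 34.00, binoculars 25.00 are the best per kg.
Greedy by ratio would take first-aid kit + cook set + binoculars: 19 kg used, total 578.
The 8 kg tied up in binoculars is better spent on water filter + trekking poles — total rises to 594 (20 kg).
An exhaustive check of the 128 subsets confirms 594.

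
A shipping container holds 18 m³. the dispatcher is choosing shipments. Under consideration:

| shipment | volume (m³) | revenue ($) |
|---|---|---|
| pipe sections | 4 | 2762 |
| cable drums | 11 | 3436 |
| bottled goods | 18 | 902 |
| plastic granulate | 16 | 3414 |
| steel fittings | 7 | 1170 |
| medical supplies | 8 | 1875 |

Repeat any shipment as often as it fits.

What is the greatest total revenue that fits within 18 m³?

Taking 4×pipe sections: 16 m³ used, 11048 in revenue.

11048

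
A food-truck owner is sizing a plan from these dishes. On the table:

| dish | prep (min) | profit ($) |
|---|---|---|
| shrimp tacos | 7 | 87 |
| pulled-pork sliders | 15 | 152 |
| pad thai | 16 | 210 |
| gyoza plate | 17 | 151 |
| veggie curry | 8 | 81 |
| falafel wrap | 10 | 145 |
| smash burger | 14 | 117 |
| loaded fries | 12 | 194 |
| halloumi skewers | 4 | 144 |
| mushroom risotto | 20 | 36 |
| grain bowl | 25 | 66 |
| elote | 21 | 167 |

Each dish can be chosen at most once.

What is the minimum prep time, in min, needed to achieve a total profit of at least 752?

Need the lightest bundle worth ≥ 752.
Taking shrimp tacos + pad thai + falafel wrap + loaded fries + halloumi skewers gives 780 (≥ 752) for 49 min.
Any bundle with less than 49 min falls short of 752.

49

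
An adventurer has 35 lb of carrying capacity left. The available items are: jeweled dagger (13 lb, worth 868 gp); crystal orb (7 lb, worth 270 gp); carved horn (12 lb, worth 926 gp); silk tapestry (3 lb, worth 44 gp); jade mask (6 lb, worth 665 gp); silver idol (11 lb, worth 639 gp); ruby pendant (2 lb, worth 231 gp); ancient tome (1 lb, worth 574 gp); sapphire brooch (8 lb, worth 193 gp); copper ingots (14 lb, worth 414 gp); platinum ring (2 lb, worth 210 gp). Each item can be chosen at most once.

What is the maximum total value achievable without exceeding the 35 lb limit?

3264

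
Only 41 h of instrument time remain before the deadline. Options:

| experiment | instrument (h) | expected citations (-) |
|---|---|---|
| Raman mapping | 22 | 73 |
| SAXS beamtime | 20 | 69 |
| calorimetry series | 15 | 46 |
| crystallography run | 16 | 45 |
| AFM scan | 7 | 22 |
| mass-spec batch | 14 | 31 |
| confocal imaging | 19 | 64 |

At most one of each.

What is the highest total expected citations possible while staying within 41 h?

137

Density check — SAXS beamtime 3.45, confocal imaging 3.37, Raman mapping 3.32, AFM scan 3.14 are the best per h.
The ratio heuristic lands on SAXS beamtime + confocal imaging (133) but leaves 2 h idle.
Dropping SAXS beamtime frees 20 h; slotting in Raman mapping (22 h) lifts the total to 137 at 41 h.
That's the maximum — no swap from here does better than 137.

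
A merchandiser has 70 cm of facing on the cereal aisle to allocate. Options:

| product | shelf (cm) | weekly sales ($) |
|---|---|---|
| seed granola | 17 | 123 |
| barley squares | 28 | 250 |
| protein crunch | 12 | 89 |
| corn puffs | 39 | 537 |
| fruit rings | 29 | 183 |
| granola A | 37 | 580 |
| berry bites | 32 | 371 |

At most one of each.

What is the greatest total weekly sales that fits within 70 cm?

951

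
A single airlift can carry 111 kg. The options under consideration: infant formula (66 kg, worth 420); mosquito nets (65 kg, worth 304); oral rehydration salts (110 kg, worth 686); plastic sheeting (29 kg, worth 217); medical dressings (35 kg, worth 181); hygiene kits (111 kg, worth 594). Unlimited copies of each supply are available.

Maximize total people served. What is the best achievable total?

A density-first pass picks 3×plastic sheeting — 651 at 87 kg.
Dropping 3×plastic sheeting frees 87 kg; slotting in oral rehydration salts (110 kg) lifts the total to 686 at 110 kg.

686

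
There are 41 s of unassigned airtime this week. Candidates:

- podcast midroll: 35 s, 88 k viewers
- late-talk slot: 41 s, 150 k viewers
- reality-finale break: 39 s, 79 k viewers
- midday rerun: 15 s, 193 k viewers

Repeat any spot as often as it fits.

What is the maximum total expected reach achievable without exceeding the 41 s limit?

386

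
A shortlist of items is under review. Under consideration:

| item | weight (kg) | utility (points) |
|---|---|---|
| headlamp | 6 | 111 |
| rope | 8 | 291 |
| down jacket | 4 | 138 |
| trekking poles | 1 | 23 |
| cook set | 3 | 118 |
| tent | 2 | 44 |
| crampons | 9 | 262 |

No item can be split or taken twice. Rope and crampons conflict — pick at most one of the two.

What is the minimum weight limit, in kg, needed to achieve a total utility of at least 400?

Look for the lowest-weight combination reaching 400.
Taking rope + cook set gives 409 (≥ 400) for 11 kg.
No combination under 11 kg hits 400.

11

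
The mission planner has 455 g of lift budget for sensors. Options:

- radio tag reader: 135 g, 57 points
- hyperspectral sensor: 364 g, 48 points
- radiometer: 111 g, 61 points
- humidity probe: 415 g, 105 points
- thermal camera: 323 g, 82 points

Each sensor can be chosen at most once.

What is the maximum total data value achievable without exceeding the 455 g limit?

143

Density check — radiometer 0.55, radio tag reader 0.42, thermal camera 0.25 are the best per g.
Taking the top-ratio sensors first gives radio tag reader + radiometer for 118 (246 g).
Dropping radio tag reader frees 135 g; slotting in thermal camera (323 g) lifts the total to 143 at 434 g.
The closest alternative, radio tag reader + radiometer, reaches only 118.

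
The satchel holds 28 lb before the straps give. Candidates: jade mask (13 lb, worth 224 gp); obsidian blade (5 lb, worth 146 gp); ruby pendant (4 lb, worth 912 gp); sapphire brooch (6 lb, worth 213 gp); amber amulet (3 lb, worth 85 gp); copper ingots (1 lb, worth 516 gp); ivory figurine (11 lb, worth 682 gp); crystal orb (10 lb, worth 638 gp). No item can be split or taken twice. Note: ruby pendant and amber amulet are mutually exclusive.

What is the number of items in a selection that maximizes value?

4

Optimal total is 2748.
One optimal bundle: ruby pendant + copper ingots + ivory figurine + crystal orb (26 lb).
All optima have 4 items.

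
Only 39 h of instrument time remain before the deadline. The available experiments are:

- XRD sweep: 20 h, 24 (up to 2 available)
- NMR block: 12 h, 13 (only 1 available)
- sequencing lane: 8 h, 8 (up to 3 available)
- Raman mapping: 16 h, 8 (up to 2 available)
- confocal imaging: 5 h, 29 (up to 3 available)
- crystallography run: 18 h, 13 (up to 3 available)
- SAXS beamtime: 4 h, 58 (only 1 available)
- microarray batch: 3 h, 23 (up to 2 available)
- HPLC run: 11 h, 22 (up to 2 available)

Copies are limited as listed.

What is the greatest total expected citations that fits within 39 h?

213

Taking 3×confocal imaging + SAXS beamtime + 2×microarray batch + HPLC run: 36 h used, 213 in expected citations.
That's the maximum — no swap from here does better than 213.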